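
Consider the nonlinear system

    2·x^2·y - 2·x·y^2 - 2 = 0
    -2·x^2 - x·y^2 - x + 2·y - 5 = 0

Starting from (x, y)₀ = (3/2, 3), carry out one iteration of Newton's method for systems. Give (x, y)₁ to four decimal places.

(0.8461, 1.8519)

At (3/2, 3): F = (-15.5000, -18.5000).
Jacobian J = [[4·x·y - 2·y^2, 2·x^2 - 4·x·y], [-4·x - y^2 - 1, -2·x·y + 2]].
At the point, J = [[0.0000, -13.5000], [-16.0000, -7.0000]] (det J = -216.0000).
Solving J·Δ = −F gives Δ = (-0.6539, -1.1481).
Then the next iterate is (x, y)₁ = (0.8461, 1.8519).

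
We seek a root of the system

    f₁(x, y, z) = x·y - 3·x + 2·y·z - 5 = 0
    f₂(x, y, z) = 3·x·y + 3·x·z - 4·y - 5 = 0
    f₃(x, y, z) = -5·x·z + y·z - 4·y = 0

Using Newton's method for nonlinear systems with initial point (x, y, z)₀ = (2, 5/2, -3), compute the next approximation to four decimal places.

At (2, 5/2, -3): F = (-21.0000, -18.0000, 12.5000).
Jacobian J = [[y - 3, x + 2·z, 2·y], [3·y + 3·z, 3·x - 4, 3·x], [-5·z, z - 4, -5·x + y]].
At the point, J = [[-0.5000, -4.0000, 5.0000], [-1.5000, 2.0000, 6.0000], [15.0000, -7.0000, -7.5000]] (det J = -426.0000).
Solving J·Δ = −F gives Δ = (0.4178, -1.0035, 3.4390).
Then the next iterate is (x, y, z)₁ = (2.4178, 1.4965, 0.4390).

(2.4178, 1.4965, 0.4390)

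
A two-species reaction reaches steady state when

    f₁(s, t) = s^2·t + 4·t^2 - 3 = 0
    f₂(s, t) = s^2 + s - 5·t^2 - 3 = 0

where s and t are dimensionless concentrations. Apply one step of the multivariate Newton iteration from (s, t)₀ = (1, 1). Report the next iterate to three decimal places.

(1.723, 0.617)

At (1, 1): F = (2.000, -6.000).
Jacobian J = [[2·s·t, s^2 + 8·t], [2·s + 1, -10·t]].
At the point, J = [[2.000, 9.000], [3.000, -10.000]] (det J = -47.000).
Solving J·Δ = −F gives Δ = (0.723, -0.383).
Then the next iterate is (s, t)₁ = (1.723, 0.617).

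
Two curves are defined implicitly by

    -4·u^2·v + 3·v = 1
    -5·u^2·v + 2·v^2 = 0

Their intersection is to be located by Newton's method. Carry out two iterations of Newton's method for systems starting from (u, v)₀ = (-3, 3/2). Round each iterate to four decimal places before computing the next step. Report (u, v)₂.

(-1.0003, 1.4414)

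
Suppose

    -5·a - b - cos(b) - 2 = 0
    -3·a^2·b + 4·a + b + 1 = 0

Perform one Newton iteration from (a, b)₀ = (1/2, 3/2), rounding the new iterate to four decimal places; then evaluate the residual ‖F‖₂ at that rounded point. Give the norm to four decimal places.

At (1/2, 3/2): F = (-6.070737, 3.3750).
Jacobian J = [[-5, sin(b) - 1], [-6·a·b + 4, -3·a^2 + 1]].
At the point, J = [[-5.0000, -0.002505], [-0.5000, 0.2500]] (det J = -1.251253).
Solving J·Δ = −F gives Δ = (-1.2062, -15.9124).
Then the next iterate is (a, b)₁ = (-0.7062, -14.4124).
Re-evaluating at (-0.7062, -14.4124): F = (16.215171, 5.325989), so ‖F‖₂ = 17.0675.

17.0675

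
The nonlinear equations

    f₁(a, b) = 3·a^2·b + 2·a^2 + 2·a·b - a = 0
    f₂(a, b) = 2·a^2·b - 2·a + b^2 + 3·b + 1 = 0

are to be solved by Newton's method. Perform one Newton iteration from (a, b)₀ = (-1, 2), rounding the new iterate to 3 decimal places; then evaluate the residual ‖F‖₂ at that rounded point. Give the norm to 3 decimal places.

At (-1, 2): F = (5.000, 17.000).
Jacobian J = [[6·a·b + 4·a + 2·b - 1, 3·a^2 + 2·a], [4·a·b - 2, 2·a^2 + 2·b + 3]].
At the point, J = [[-13.000, 1.000], [-10.000, 9.000]] (det J = -107.000).
Solving J·Δ = −F gives Δ = (0.262, -1.598).
Then the next iterate is (a, b)₁ = (-0.738, 0.402).
Re-evaluating at (-0.738, 0.402): F = (1.89078, 4.28150), so ‖F‖₂ = 4.680.

4.680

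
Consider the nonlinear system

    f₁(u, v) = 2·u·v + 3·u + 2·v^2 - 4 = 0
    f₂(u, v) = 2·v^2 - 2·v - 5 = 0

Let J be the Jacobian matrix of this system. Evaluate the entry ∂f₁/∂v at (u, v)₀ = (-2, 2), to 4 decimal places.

4.0000

∂f₁/∂v = 2·u + 4·v.
At (-2, 2) this is 4.0000.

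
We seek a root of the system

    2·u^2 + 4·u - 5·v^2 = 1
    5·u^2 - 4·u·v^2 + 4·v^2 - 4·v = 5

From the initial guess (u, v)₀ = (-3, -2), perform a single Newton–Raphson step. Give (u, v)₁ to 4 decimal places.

(-2.1667, -0.9167)

At (-3, -2): F = (-15.0000, 112.0000).
Jacobian J = [[4·u + 4, -10·v], [10·u - 4·v^2, -8·u·v + 8·v - 4]].
At the point, J = [[-8.0000, 20.0000], [-46.0000, -68.0000]] (det J = 1464.0000).
Solving J·Δ = −F gives Δ = (0.8333, 1.0833).
Then the next iterate is (u, v)₁ = (-2.1667, -0.9167).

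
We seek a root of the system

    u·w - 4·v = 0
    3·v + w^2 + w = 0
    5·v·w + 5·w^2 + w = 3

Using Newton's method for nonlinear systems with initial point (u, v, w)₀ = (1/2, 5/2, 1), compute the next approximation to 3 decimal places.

(-2.748, -0.685, 1.018)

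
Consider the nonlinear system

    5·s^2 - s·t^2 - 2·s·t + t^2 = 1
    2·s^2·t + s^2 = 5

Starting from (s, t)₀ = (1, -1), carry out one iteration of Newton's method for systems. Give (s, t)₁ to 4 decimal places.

(1.0000, 2.0000)

At (1, -1): F = (6.0000, -6.0000).
Jacobian J = [[10·s - t^2 - 2·t, -2·s·t - 2·s + 2·t], [4·s·t + 2·s, 2·s^2]].
At the point, J = [[11.0000, -2.0000], [-2.0000, 2.0000]] (det J = 18.0000).
Solving J·Δ = −F gives Δ = (0.0000, 3.0000).
Then the next iterate is (s, t)₁ = (1.0000, 2.0000).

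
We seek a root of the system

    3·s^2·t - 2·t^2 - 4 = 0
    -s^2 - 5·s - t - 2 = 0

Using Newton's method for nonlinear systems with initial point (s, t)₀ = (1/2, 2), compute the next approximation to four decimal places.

At (1/2, 2): F = (-10.5000, -6.7500).
Jacobian J = [[6·s·t, 3·s^2 - 4·t], [-2·s - 5, -1]].
At the point, J = [[6.0000, -7.2500], [-6.0000, -1.0000]] (det J = -49.5000).
Solving J·Δ = −F gives Δ = (-0.7765, -2.0909).
Then the next iterate is (s, t)₁ = (-0.2765, -0.0909).

(-0.2765, -0.0909)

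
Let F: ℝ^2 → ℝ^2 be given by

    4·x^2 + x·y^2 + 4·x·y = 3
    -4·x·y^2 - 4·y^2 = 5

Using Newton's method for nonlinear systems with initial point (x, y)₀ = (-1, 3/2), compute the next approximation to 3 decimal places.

At (-1, 3/2): F = (-7.250, -5.000).
Jacobian J = [[8·x + y^2 + 4·y, 2·x·y + 4·x], [-4·y^2, -8·x·y - 8·y]].
At the point, J = [[0.250, -7.000], [-9.000, 0.000]] (det J = -63.000).
Solving J·Δ = −F gives Δ = (-0.556, -1.056).
Then the next iterate is (x, y)₁ = (-1.556, 0.444).

(-1.556, 0.444)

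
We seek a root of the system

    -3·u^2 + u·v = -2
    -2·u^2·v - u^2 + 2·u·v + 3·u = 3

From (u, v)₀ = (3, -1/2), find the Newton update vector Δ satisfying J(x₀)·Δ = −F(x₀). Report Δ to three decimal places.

(-1.431, 0.012)

At (3, -1/2): F = (-26.500, 3.000).
Jacobian J = [[-6·u + v, u], [-4·u·v - 2·u + 2·v + 3, -2·u^2 + 2·u]].
At the point, J = [[-18.500, 3.000], [2.000, -12.000]] (det J = 216.000).
Solving J·Δ = −F gives Δ = (-1.431, 0.012).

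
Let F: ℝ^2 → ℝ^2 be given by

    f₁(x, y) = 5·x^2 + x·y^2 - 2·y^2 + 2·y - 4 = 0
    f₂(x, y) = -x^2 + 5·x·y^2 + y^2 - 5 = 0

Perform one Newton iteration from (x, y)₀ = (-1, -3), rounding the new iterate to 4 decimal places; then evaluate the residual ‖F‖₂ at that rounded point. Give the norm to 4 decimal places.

At (-1, -3): F = (-32.0000, -42.0000).
Jacobian J = [[10·x + y^2, 2·x·y - 4·y + 2], [-2·x + 5·y^2, 10·x·y + 2·y]].
At the point, J = [[-1.0000, 20.0000], [47.0000, 24.0000]] (det J = -964.0000).
Solving J·Δ = −F gives Δ = (0.0747, 1.6037).
Then the next iterate is (x, y)₁ = (-0.9253, -1.3963).
Re-evaluating at (-0.9253, -1.3963): F = (-8.215021, -12.926599), so ‖F‖₂ = 15.3161.

15.3161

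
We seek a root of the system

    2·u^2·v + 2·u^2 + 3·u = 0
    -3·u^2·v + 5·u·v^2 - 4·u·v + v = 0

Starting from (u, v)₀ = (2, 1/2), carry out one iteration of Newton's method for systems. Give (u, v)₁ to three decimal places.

At (2, 1/2): F = (18.000, -7.000).
Jacobian J = [[4·u·v + 4·u + 3, 2·u^2], [-6·u·v + 5·v^2 - 4·v, -3·u^2 + 10·u·v - 4·u + 1]].
At the point, J = [[15.000, 8.000], [-6.750, -9.000]] (det J = -81.000).
Solving J·Δ = −F gives Δ = (-1.309, 0.204).
Then the next iterate is (u, v)₁ = (0.691, 0.704).

(0.691, 0.704)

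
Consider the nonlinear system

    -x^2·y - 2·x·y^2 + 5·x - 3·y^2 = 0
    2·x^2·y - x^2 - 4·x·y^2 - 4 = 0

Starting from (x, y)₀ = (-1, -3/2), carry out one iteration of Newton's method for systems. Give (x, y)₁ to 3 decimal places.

At (-1, -3/2): F = (-5.750, 1.000).
Jacobian J = [[-2·x·y - 2·y^2 + 5, -x^2 - 4·x·y - 6·y], [4·x·y - 2·x - 4·y^2, 2·x^2 - 8·x·y]].
At the point, J = [[-2.500, 2.000], [-1.000, -10.000]] (det J = 27.000).
Solving J·Δ = −F gives Δ = (-2.056, 0.306).
Then the next iterate is (x, y)₁ = (-3.056, -1.194).

(-3.056, -1.194)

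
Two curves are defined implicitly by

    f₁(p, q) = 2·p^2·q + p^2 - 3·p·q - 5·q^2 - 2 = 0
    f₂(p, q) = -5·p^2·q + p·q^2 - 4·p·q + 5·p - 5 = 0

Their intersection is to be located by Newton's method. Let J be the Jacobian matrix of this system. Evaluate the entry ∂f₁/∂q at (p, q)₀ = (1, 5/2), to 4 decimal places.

∂f₁/∂q = 2·p^2 - 3·p - 10·q.
At (1, 5/2) this is -26.0000.

-26.0000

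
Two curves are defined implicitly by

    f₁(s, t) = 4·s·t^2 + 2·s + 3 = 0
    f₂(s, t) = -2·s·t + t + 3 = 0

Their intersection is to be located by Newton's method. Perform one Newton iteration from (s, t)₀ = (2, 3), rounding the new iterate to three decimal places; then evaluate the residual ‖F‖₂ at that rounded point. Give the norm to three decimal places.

23.604

At (2, 3): F = (79.000, -6.000).
Jacobian J = [[4·t^2 + 2, 8·s·t], [-2·t, -2·s + 1]].
At the point, J = [[38.000, 48.000], [-6.000, -3.000]] (det J = 174.000).
Solving J·Δ = −F gives Δ = (-0.293, -1.414).
Then the next iterate is (s, t)₁ = (1.707, 1.586).
Re-evaluating at (1.707, 1.586): F = (23.58912, -0.82860), so ‖F‖₂ = 23.604.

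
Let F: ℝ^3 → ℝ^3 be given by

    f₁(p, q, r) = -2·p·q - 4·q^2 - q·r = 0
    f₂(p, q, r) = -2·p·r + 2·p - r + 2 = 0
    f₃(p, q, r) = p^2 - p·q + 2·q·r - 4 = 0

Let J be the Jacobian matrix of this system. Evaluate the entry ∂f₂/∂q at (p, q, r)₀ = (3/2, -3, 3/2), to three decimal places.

0.000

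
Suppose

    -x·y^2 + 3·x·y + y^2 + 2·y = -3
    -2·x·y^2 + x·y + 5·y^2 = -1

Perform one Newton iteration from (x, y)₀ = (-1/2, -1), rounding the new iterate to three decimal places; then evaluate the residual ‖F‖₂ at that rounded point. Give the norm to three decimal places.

At (-1/2, -1): F = (4.000, 7.500).
Jacobian J = [[-y^2 + 3·y, -2·x·y + 3·x + 2·y + 2], [-2·y^2 + y, -4·x·y + x + 10·y]].
At the point, J = [[-4.000, -2.500], [-3.000, -12.500]] (det J = 42.500).
Solving J·Δ = −F gives Δ = (0.735, 0.424).
Then the next iterate is (x, y)₁ = (0.235, -0.576).
Re-evaluating at (0.235, -0.576): F = (1.69573, 2.36759), so ‖F‖₂ = 2.912.

2.912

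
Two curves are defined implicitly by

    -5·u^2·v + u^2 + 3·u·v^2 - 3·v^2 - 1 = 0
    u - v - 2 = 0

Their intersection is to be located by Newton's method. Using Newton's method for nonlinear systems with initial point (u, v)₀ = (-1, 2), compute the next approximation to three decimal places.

(-112.000, -114.000)

At (-1, 2): F = (-34.000, -5.000).
Jacobian J = [[-10·u·v + 2·u + 3·v^2, -5·u^2 + 6·u·v - 6·v], [1, -1]].
At the point, J = [[30.000, -29.000], [1.000, -1.000]] (det J = -1.000).
Solving J·Δ = −F gives Δ = (-111.000, -116.000).
Then the next iterate is (u, v)₁ = (-112.000, -114.000).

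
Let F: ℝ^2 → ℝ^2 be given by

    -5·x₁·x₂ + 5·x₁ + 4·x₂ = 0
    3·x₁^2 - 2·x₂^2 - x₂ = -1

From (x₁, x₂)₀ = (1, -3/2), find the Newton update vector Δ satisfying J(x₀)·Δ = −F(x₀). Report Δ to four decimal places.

At (1, -3/2): F = (6.5000, 1.0000).
Jacobian J = [[-5·x₂ + 5, -5·x₁ + 4], [6·x₁, -4·x₂ - 1]].
At the point, J = [[12.5000, -1.0000], [6.0000, 5.0000]] (det J = 68.5000).
Solving J·Δ = −F gives Δ = (-0.4891, 0.3869).

(-0.4891, 0.3869)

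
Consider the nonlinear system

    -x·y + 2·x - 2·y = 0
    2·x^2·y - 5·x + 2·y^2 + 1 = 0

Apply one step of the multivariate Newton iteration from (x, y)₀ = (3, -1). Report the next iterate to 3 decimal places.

(3.093, 1.256)

At (3, -1): F = (11.000, -30.000).
Jacobian J = [[-y + 2, -x - 2], [4·x·y - 5, 2·x^2 + 4·y]].
At the point, J = [[3.000, -5.000], [-17.000, 14.000]] (det J = -43.000).
Solving J·Δ = −F gives Δ = (0.093, 2.256).
Then the next iterate is (x, y)₁ = (3.093, 1.256).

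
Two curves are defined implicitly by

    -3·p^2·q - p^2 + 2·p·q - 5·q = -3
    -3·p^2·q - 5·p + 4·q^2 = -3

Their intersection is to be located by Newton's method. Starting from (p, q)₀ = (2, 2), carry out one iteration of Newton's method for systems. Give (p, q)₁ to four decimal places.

(1.3594, 1.1057)

At (2, 2): F = (-27.0000, -15.0000).
Jacobian J = [[-6·p·q - 2·p + 2·q, -3·p^2 + 2·p - 5], [-6·p·q - 5, -3·p^2 + 8·q]].
At the point, J = [[-24.0000, -13.0000], [-29.0000, 4.0000]] (det J = -473.0000).
Solving J·Δ = −F gives Δ = (-0.6406, -0.8943).
Then the next iterate is (p, q)₁ = (1.3594, 1.1057).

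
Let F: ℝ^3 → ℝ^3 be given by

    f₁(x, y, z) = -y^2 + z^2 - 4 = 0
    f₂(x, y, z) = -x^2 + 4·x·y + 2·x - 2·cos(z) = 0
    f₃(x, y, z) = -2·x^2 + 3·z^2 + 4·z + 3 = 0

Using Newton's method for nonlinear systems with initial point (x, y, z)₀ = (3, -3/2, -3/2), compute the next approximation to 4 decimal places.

(2.0105, -0.6418, -1.9751)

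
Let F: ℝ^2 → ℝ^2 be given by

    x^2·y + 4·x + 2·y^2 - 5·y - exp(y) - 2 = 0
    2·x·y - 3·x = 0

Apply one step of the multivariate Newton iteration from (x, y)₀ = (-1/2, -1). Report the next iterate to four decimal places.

(-0.0965, -0.5175)

At (-1/2, -1): F = (2.382121, 2.5000).
Jacobian J = [[2·x·y + 4, x^2 + 4·y - exp(y) - 5], [2·y - 3, 2·x]].
At the point, J = [[5.0000, -9.117879], [-5.0000, -1.0000]] (det J = -50.589397).
Solving J·Δ = −F gives Δ = (0.4035, 0.4825).
Then the next iterate is (x, y)₁ = (-0.0965, -0.5175).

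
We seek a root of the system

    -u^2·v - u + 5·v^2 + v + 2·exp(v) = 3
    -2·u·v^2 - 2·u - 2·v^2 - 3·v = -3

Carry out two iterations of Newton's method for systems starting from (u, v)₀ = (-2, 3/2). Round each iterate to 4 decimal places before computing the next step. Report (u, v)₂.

At (-2, 3/2): F = (14.713378, 7.0000).
Jacobian J = [[-2·u·v - 1, -u^2 + 10·v + 2·exp(v) + 1], [-2·v^2 - 2, -4·u·v - 4·v - 3]].
At the point, J = [[5.0000, 20.963378], [-6.5000, 3.0000]] (det J = 151.261958).
Solving J·Δ = −F gives Δ = (0.6783, -0.8636).
Then the next iterate is (u, v)₁ = (-1.3217, 0.6364).
Round to (-1.3217, 0.6364) and repeat: F = (3.650735, 3.994780), J = [[0.682260, 9.396441], [-2.810010, -2.181080]].
Δ = (1.8261, -0.5211), so (u, v)₂ = (0.5044, 0.1153).

(0.5044, 0.1153)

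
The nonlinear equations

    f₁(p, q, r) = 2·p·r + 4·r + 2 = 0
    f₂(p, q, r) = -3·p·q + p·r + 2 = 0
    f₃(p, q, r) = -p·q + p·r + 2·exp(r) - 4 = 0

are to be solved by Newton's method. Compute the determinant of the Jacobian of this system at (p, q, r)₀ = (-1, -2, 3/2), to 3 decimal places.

68.670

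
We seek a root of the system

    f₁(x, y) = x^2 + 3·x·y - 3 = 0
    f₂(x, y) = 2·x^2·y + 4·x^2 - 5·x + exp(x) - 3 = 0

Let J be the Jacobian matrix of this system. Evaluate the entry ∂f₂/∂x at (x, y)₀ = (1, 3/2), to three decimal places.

11.718

∂f₂/∂x = 4·x·y + 8·x + exp(x) - 5.
At (1, 3/2) this is 11.718.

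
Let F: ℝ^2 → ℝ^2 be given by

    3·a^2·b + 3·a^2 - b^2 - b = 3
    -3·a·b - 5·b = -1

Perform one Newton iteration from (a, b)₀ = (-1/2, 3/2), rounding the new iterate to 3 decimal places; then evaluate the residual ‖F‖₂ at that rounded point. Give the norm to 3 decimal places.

1.278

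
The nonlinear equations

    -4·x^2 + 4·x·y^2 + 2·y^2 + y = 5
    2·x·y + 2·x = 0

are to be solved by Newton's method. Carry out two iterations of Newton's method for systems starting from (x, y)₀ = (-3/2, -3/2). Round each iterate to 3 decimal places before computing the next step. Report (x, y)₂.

(0.184, -1.517)

At (-3/2, -3/2): F = (-24.500, 1.500).
Jacobian J = [[-8·x + 4·y^2, 8·x·y + 4·y + 1], [2·y + 2, 2·x]].
At the point, J = [[21.000, 13.000], [-1.000, -3.000]] (det J = -50.000).
Solving J·Δ = −F gives Δ = (1.080, 0.140).
Then the next iterate is (x, y)₁ = (-0.420, -1.360).
Round to (-0.420, -1.360) and repeat: F = (-6.47373, 0.30240), J = [[10.75840, 0.12960], [-0.720, -0.840]].
Δ = (0.604, -0.157), so (x, y)₂ = (0.184, -1.517).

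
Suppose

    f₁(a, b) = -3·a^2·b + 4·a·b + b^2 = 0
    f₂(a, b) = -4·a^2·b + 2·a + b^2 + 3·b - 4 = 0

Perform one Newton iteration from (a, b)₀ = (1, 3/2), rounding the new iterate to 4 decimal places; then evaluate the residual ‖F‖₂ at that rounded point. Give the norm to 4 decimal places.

At (1, 3/2): F = (3.7500, -1.2500).
Jacobian J = [[-6·a·b + 4·b, -3·a^2 + 4·a + 2·b], [-8·a·b + 2, -4·a^2 + 2·b + 3]].
At the point, J = [[-3.0000, 4.0000], [-10.0000, 2.0000]] (det J = 34.0000).
Solving J·Δ = −F gives Δ = (-0.3676, -1.2132).
Then the next iterate is (a, b)₁ = (0.6324, 0.2868).
Re-evaluating at (0.6324, 0.2868): F = (0.463644, -2.251345), so ‖F‖₂ = 2.2986.

2.2986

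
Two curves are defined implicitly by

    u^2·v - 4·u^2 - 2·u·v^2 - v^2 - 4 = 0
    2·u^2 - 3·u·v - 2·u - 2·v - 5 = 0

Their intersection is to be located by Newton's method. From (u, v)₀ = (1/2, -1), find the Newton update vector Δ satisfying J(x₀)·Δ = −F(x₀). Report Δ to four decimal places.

At (1/2, -1): F = (-7.2500, -2.0000).
Jacobian J = [[2·u·v - 8·u - 2·v^2, u^2 - 4·u·v - 2·v], [4·u - 3·v - 2, -3·u - 2]].
At the point, J = [[-7.0000, 4.2500], [3.0000, -3.5000]] (det J = 11.7500).
Solving J·Δ = −F gives Δ = (-2.8830, -3.0426).

(-2.8830, -3.0426)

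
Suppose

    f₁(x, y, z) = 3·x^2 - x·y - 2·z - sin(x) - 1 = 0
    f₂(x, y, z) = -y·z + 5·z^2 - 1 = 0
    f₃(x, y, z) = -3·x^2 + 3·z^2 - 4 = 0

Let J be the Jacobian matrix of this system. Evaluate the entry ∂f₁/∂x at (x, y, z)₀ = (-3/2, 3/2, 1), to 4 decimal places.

-10.5707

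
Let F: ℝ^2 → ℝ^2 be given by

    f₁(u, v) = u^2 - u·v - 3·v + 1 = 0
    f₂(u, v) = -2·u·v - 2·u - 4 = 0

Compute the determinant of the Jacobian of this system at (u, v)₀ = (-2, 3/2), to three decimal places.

J = [[2·u - v, -u - 3], [-2·v - 2, -2·u]].
At the point, J = [[-5.500, -1.000], [-5.000, 4.000]].
det J = -27.000.

-27.000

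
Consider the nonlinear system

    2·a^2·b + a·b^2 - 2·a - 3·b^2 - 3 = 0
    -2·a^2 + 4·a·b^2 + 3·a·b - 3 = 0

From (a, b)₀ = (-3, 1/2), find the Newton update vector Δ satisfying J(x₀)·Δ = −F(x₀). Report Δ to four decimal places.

(10.8000, 6.1000)

At (-3, 1/2): F = (10.5000, -28.5000).
Jacobian J = [[4·a·b + b^2 - 2, 2·a^2 + 2·a·b - 6·b], [-4·a + 4·b^2 + 3·b, 8·a·b + 3·a]].
At the point, J = [[-7.7500, 12.0000], [14.5000, -21.0000]] (det J = -11.2500).
Solving J·Δ = −F gives Δ = (10.8000, 6.1000).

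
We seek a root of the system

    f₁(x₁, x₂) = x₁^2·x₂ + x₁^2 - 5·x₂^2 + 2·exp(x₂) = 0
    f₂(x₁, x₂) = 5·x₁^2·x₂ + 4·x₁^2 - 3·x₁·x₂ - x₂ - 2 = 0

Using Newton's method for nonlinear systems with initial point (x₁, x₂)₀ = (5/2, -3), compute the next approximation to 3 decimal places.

(2.265, -1.485)

At (5/2, -3): F = (-57.40043, -45.250).
Jacobian J = [[2·x₁·x₂ + 2·x₁, x₁^2 - 10·x₂ + 2·exp(x₂)], [10·x₁·x₂ + 8·x₁ - 3·x₂, 5·x₁^2 - 3·x₁ - 1]].
At the point, J = [[-10.000, 36.34957], [-46.000, 22.750]] (det J = 1444.58041).
Solving J·Δ = −F gives Δ = (-0.235, 1.515).
Then the next iterate is (x₁, x₂)₁ = (2.265, -1.485).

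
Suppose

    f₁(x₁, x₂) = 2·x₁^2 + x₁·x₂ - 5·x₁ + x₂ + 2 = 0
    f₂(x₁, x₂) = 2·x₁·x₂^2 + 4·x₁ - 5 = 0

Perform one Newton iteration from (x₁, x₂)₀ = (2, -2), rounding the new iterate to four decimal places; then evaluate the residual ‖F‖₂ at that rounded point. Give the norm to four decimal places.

6.7959

At (2, -2): F = (-6.0000, 19.0000).
Jacobian J = [[4·x₁ + x₂ - 5, x₁ + 1], [2·x₂^2 + 4, 4·x₁·x₂]].
At the point, J = [[1.0000, 3.0000], [12.0000, -16.0000]] (det J = -52.0000).
Solving J·Δ = −F gives Δ = (0.7500, 1.7500).
Then the next iterate is (x₁, x₂)₁ = (2.7500, -0.2500).
Re-evaluating at (2.7500, -0.2500): F = (2.4375, 6.343750), so ‖F‖₂ = 6.7959.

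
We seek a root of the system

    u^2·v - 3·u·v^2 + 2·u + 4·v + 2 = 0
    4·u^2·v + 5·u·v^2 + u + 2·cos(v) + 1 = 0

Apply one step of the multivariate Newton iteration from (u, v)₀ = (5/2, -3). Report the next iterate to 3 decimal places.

(1.638, -1.972)

At (5/2, -3): F = (-91.250, 39.02002).
Jacobian J = [[2·u·v - 3·v^2 + 2, u^2 - 6·u·v + 4], [8·u·v + 5·v^2 + 1, 4·u^2 + 10·u·v - 2·sin(v)]].
At the point, J = [[-40.000, 55.250], [-14.000, -49.71776]] (det J = 2762.21040).
Solving J·Δ = −F gives Δ = (-0.862, 1.028).
Then the next iterate is (u, v)₁ = (1.638, -1.972).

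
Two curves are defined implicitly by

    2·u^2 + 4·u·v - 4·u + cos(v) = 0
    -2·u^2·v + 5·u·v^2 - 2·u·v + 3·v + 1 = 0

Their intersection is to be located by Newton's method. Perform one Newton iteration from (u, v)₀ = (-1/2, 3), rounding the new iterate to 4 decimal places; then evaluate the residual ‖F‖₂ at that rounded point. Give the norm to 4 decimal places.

38.6749

At (-1/2, 3): F = (-4.489992, -11.0000).
Jacobian J = [[4·u + 4·v - 4, 4·u - sin(v)], [-4·u·v + 5·v^2 - 2·v, -2·u^2 + 10·u·v - 2·u + 3]].
At the point, J = [[6.0000, -2.141120], [45.0000, -11.5000]] (det J = 27.350400).
Solving J·Δ = −F gives Δ = (-1.0268, -4.9743).
Then the next iterate is (u, v)₁ = (-1.5268, -1.9743).
Re-evaluating at (-1.5268, -1.9743): F = (22.434238, -31.503236), so ‖F‖₂ = 38.6749.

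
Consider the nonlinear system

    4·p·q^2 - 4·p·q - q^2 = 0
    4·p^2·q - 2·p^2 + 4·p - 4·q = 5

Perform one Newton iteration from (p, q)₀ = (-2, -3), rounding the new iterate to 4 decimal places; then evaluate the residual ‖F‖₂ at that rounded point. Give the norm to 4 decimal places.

35.7128

At (-2, -3): F = (-105.0000, -57.0000).
Jacobian J = [[4·q^2 - 4·q, 8·p·q - 4·p - 2·q], [8·p·q - 4·p + 4, 4·p^2 - 4]].
At the point, J = [[48.0000, 62.0000], [60.0000, 12.0000]] (det J = -3144.0000).
Solving J·Δ = −F gives Δ = (0.7233, 1.1336).
Then the next iterate is (p, q)₁ = (-1.2767, -1.8664).
Re-evaluating at (-1.2767, -1.8664): F = (-30.804058, -18.069777), so ‖F‖₂ = 35.7128.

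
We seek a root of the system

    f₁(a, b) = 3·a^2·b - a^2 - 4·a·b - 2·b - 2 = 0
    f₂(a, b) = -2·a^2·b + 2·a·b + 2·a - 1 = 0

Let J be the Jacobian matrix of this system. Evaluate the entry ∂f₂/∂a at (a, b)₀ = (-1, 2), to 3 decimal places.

∂f₂/∂a = -4·a·b + 2·b + 2.
At (-1, 2) this is 14.000.

14.000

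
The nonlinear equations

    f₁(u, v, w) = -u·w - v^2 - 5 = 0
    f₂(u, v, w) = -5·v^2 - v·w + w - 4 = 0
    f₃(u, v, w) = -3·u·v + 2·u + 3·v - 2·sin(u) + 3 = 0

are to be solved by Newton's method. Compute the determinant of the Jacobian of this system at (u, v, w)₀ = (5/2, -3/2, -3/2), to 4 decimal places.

J = [[-w, -2·v, -u], [0, -10·v - w, -v + 1], [-3·v - 2·cos(u) + 2, -3·u + 3, 0]].
At the point, J = [[1.5000, 3.0000, -2.5000], [0.0000, 16.5000, 2.5000], [8.102287, -4.5000, 0.0000]].
det J = 411.8615.

411.8615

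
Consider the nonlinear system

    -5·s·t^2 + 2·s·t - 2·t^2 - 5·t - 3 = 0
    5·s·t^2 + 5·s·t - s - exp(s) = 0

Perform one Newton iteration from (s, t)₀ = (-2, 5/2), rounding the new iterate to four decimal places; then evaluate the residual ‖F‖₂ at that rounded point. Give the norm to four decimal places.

213.4380

At (-2, 5/2): F = (24.5000, -85.635335).
Jacobian J = [[-5·t^2 + 2·t, -10·s·t + 2·s - 4·t - 5], [5·t^2 + 5·t - exp(s) - 1, 10·s·t + 5·s]].
At the point, J = [[-26.2500, 31.0000], [42.614665, -60.0000]] (det J = 253.945394).
Solving J·Δ = −F gives Δ = (-4.6652, -4.7407).
Then the next iterate is (s, t)₁ = (-6.6652, -2.2407).
Re-evaluating at (-6.6652, -2.2407): F = (195.352519, -85.983571), so ‖F‖₂ = 213.4380.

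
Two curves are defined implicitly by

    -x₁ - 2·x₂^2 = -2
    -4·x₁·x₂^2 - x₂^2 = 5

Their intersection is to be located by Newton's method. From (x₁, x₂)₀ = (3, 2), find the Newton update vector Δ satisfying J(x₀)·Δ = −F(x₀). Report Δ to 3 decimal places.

At (3, 2): F = (-9.000, -57.000).
Jacobian J = [[-1, -4·x₂], [-4·x₂^2, -8·x₁·x₂ - 2·x₂]].
At the point, J = [[-1.000, -8.000], [-16.000, -52.000]] (det J = -76.000).
Solving J·Δ = −F gives Δ = (0.158, -1.145).

(0.158, -1.145)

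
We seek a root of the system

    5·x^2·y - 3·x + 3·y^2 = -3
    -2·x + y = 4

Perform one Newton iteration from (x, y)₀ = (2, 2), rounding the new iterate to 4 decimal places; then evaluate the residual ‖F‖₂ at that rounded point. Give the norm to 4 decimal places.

At (2, 2): F = (49.0000, -6.0000).
Jacobian J = [[10·x·y - 3, 5·x^2 + 6·y], [-2, 1]].
At the point, J = [[37.0000, 32.0000], [-2.0000, 1.0000]] (det J = 101.0000).
Solving J·Δ = −F gives Δ = (-2.3861, 1.2277).
Then the next iterate is (x, y)₁ = (-0.3861, 3.2277).
Re-evaluating at (-0.3861, 3.2277): F = (37.818260, -0.0001), so ‖F‖₂ = 37.8183.

37.8183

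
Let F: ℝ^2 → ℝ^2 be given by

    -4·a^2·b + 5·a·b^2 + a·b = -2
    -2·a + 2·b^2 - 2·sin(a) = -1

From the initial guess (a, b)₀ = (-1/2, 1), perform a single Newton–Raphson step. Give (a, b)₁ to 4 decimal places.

At (-1/2, 1): F = (-2.0000, 4.958851).
Jacobian J = [[-8·a·b + 5·b^2 + b, -4·a^2 + 10·a·b + a], [-2·cos(a) - 2, 4·b]].
At the point, J = [[10.0000, -6.5000], [-3.755165, 4.0000]] (det J = 15.591427).
Solving J·Δ = −F gives Δ = (-1.5542, -2.6988).
Then the next iterate is (a, b)₁ = (-2.0542, -1.6988).

(-2.0542, -1.6988)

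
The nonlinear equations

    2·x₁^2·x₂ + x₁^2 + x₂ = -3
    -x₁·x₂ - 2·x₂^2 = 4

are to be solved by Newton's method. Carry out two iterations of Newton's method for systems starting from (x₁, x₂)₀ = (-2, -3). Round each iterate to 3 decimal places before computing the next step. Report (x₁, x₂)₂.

(-5.455, 0.928)

At (-2, -3): F = (-20.000, -28.000).
Jacobian J = [[4·x₁·x₂ + 2·x₁, 2·x₁^2 + 1], [-x₂, -x₁ - 4·x₂]].
At the point, J = [[20.000, 9.000], [3.000, 14.000]] (det J = 253.000).
Solving J·Δ = −F gives Δ = (0.111, 1.976).
Then the next iterate is (x₁, x₂)₁ = (-1.889, -1.024).
Round to (-1.889, -1.024) and repeat: F = (-1.76360, -8.03149), J = [[3.95934, 8.13664], [1.024, 5.985]].
Δ = (-3.566, 1.952), so (x₁, x₂)₂ = (-5.455, 0.928).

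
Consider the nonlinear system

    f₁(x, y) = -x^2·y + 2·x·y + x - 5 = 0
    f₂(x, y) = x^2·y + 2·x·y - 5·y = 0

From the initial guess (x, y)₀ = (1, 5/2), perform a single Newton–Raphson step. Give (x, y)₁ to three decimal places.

At (1, 5/2): F = (-1.500, -5.000).
Jacobian J = [[-2·x·y + 2·y + 1, -x^2 + 2·x], [2·x·y + 2·y, x^2 + 2·x - 5]].
At the point, J = [[1.000, 1.000], [10.000, -2.000]] (det J = -12.000).
Solving J·Δ = −F gives Δ = (0.667, 0.833).
Then the next iterate is (x, y)₁ = (1.667, 3.333).

(1.667, 3.333)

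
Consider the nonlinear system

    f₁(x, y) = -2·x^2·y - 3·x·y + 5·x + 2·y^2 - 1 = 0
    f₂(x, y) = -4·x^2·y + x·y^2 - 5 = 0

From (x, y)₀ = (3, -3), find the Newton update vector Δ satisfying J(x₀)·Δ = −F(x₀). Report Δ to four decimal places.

(2.2484, 5.7800)

At (3, -3): F = (113.0000, 130.0000).
Jacobian J = [[-4·x·y - 3·y + 5, -2·x^2 - 3·x + 4·y], [-8·x·y + y^2, -4·x^2 + 2·x·y]].
At the point, J = [[50.0000, -39.0000], [81.0000, -54.0000]] (det J = 459.0000).
Solving J·Δ = −F gives Δ = (2.2484, 5.7800).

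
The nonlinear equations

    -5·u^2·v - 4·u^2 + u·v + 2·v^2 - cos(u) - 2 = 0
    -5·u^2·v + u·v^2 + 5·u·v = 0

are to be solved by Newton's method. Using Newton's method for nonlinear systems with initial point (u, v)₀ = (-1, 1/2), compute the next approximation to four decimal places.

(-0.2753, 0.5333)

At (-1, 1/2): F = (-9.040302, -5.2500).
Jacobian J = [[-10·u·v - 8·u + v + sin(u), -5·u^2 + u + 4·v], [-10·u·v + v^2 + 5·v, -5·u^2 + 2·u·v + 5·u]].
At the point, J = [[12.658529, -4.0000], [7.7500, -11.0000]] (det J = -108.243819).
Solving J·Δ = −F gives Δ = (0.7247, 0.0333).
Then the next iterate is (u, v)₁ = (-0.2753, 0.5333).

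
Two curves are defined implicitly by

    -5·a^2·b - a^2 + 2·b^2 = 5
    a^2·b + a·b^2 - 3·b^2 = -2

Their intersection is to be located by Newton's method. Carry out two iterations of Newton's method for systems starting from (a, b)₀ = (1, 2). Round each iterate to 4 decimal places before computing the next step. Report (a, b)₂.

At (1, 2): F = (-8.0000, -4.0000).
Jacobian J = [[-10·a·b - 2·a, -5·a^2 + 4·b], [2·a·b + b^2, a^2 + 2·a·b - 6·b]].
At the point, J = [[-22.0000, 3.0000], [8.0000, -7.0000]] (det J = 130.0000).
Solving J·Δ = −F gives Δ = (-0.5231, -1.1692).
Then the next iterate is (a, b)₁ = (0.4769, 0.8308).
Round to (0.4769, 0.8308) and repeat: F = (-4.791736, 0.447436), J = [[-4.915885, 2.186032], [1.482646, -3.964949]].
Δ = (-1.1090, -0.3018), so (a, b)₂ = (-0.6321, 0.5290).

(-0.6321, 0.5290)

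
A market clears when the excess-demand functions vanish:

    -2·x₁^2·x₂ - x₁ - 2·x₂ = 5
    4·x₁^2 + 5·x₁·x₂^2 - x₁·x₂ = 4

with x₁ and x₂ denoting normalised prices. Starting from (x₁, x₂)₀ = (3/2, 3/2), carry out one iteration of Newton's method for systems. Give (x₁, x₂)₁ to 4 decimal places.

At (3/2, 3/2): F = (-16.2500, 19.6250).
Jacobian J = [[-4·x₁·x₂ - 1, -2·x₁^2 - 2], [8·x₁ + 5·x₂^2 - x₂, 10·x₁·x₂ - x₁]].
At the point, J = [[-10.0000, -6.5000], [21.7500, 21.0000]] (det J = -68.6250).
Solving J·Δ = −F gives Δ = (-3.1138, 2.2905).
Then the next iterate is (x₁, x₂)₁ = (-1.6138, 3.7905).

(-1.6138, 3.7905)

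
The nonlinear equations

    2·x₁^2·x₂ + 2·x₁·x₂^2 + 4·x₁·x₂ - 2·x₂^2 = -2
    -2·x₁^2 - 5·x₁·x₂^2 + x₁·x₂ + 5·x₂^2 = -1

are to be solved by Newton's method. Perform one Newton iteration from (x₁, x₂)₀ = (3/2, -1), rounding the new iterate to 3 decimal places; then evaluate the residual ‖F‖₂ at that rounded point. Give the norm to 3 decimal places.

2.714

At (3/2, -1): F = (-7.500, -7.500).
Jacobian J = [[4·x₁·x₂ + 2·x₂^2 + 4·x₂, 2·x₁^2 + 4·x₁·x₂ + 4·x₁ - 4·x₂], [-4·x₁ - 5·x₂^2 + x₂, -10·x₁·x₂ + x₁ + 10·x₂]].
At the point, J = [[-8.000, 8.500], [-12.000, 6.500]] (det J = 50.000).
Solving J·Δ = −F gives Δ = (-0.300, 0.600).
Then the next iterate is (x₁, x₂)₁ = (1.200, -0.400).
Re-evaluating at (1.200, -0.400): F = (-1.008, -2.520), so ‖F‖₂ = 2.714.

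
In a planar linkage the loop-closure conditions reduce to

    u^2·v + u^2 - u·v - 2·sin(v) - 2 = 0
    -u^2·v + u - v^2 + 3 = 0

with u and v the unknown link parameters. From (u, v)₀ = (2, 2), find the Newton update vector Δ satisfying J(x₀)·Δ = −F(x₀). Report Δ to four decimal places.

(-0.2264, -0.6769)

At (2, 2): F = (4.181405, -7.0000).
Jacobian J = [[2·u·v + 2·u - v, u^2 - u - 2·cos(v)], [-2·u·v + 1, -u^2 - 2·v]].
At the point, J = [[10.0000, 2.832294], [-7.0000, -8.0000]] (det J = -60.173944).
Solving J·Δ = −F gives Δ = (-0.2264, -0.6769).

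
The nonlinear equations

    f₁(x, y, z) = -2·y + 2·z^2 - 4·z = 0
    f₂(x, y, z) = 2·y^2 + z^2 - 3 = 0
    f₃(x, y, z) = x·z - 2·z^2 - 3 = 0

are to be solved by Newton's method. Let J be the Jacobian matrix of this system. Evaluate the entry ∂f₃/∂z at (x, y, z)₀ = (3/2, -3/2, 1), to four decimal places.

∂f₃/∂z = x - 4·z.
At (3/2, -3/2, 1) this is -2.5000.

-2.5000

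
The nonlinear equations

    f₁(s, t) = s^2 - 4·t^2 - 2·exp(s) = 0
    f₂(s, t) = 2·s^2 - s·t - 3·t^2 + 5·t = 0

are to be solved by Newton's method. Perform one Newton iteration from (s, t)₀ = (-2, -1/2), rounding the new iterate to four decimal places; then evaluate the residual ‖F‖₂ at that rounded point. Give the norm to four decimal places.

1.1936

At (-2, -1/2): F = (2.729329, 3.7500).
Jacobian J = [[2·s - 2·exp(s), -8·t], [4·s - t, -s - 6·t + 5]].
At the point, J = [[-4.270671, 4.0000], [-7.5000, 10.0000]] (det J = -12.706706).
Solving J·Δ = −F gives Δ = (0.9675, 0.3506).
Then the next iterate is (s, t)₁ = (-1.0325, -0.1494).
Re-evaluating at (-1.0325, -0.1494): F = (0.264544, 1.163896), so ‖F‖₂ = 1.1936.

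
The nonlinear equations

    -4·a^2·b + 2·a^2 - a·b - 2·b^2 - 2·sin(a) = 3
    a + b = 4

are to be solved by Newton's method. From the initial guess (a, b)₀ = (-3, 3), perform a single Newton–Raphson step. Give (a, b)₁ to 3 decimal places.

(-0.291, 4.291)

At (-3, 3): F = (-101.71776, -4.000).
Jacobian J = [[-8·a·b + 4·a - b - 2·cos(a), -4·a^2 - a - 4·b], [1, 1]].
At the point, J = [[58.97998, -45.000], [1.000, 1.000]] (det J = 103.97998).
Solving J·Δ = −F gives Δ = (2.709, 1.291).
Then the next iterate is (a, b)₁ = (-0.291, 4.291).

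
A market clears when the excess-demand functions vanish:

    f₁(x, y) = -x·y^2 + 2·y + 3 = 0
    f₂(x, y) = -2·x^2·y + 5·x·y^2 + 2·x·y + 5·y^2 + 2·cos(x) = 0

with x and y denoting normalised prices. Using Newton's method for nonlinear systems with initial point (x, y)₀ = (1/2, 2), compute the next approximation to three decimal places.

(1.750, 0.146)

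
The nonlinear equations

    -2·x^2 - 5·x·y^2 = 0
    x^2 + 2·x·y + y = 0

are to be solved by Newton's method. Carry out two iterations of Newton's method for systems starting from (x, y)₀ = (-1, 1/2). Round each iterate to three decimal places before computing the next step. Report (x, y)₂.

At (-1, 1/2): F = (-0.750, 0.500).
Jacobian J = [[-4·x - 5·y^2, -10·x·y], [2·x + 2·y, 2·x + 1]].
At the point, J = [[2.750, 5.000], [-1.000, -1.000]] (det J = 2.250).
Solving J·Δ = −F gives Δ = (0.778, -0.278).
Then the next iterate is (x, y)₁ = (-0.222, 0.222).
Round to (-0.222, 0.222) and repeat: F = (-0.04386, 0.17272), J = [[0.64158, 0.49284], [0.000, 0.556]].
Δ = (0.307, -0.311), so (x, y)₂ = (0.085, -0.089).

(0.085, -0.089)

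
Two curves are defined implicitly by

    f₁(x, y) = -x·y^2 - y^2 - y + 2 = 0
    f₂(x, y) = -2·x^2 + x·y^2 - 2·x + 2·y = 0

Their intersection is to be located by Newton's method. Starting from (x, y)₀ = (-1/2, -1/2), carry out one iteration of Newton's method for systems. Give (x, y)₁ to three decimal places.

(10.750, -1.375)

At (-1/2, -1/2): F = (2.375, -0.625).
Jacobian J = [[-y^2, -2·x·y - 2·y - 1], [-4·x + y^2 - 2, 2·x·y + 2]].
At the point, J = [[-0.250, -0.500], [0.250, 2.500]] (det J = -0.500).
Solving J·Δ = −F gives Δ = (11.250, -0.875).
Then the next iterate is (x, y)₁ = (10.750, -1.375).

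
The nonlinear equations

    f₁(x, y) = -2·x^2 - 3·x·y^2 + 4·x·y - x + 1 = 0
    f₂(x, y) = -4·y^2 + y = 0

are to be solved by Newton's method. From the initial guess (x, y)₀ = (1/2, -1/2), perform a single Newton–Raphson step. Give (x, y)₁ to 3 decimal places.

At (1/2, -1/2): F = (-1.375, -1.500).
Jacobian J = [[-4·x - 3·y^2 + 4·y - 1, -6·x·y + 4·x], [0, -8·y + 1]].
At the point, J = [[-5.750, 3.500], [0.000, 5.000]] (det J = -28.750).
Solving J·Δ = −F gives Δ = (-0.057, 0.300).
Then the next iterate is (x, y)₁ = (0.443, -0.200).

(0.443, -0.200)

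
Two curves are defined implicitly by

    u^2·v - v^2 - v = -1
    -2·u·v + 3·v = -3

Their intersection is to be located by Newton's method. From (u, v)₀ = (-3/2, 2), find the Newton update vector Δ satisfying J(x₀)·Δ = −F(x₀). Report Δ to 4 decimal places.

At (-3/2, 2): F = (-0.5000, 15.0000).
Jacobian J = [[2·u·v, u^2 - 2·v - 1], [-2·v, -2·u + 3]].
At the point, J = [[-6.0000, -2.7500], [-4.0000, 6.0000]] (det J = -47.0000).
Solving J·Δ = −F gives Δ = (0.8138, -1.9574).

(0.8138, -1.9574)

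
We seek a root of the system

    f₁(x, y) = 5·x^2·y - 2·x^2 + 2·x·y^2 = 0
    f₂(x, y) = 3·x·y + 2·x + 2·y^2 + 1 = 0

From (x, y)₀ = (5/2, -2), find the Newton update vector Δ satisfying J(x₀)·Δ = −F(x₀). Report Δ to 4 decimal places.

(-0.5458, 2.3662)

At (5/2, -2): F = (-55.0000, -1.0000).
Jacobian J = [[10·x·y - 4·x + 2·y^2, 5·x^2 + 4·x·y], [3·y + 2, 3·x + 4·y]].
At the point, J = [[-52.0000, 11.2500], [-4.0000, -0.5000]] (det J = 71.0000).
Solving J·Δ = −F gives Δ = (-0.5458, 2.3662).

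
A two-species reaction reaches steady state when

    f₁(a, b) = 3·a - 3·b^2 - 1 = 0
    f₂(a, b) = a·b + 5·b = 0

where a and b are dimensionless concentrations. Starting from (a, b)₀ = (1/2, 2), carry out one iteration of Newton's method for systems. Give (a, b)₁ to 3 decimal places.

(-1.198, 0.617)

At (1/2, 2): F = (-11.500, 11.000).
Jacobian J = [[3, -6·b], [b, a + 5]].
At the point, J = [[3.000, -12.000], [2.000, 5.500]] (det J = 40.500).
Solving J·Δ = −F gives Δ = (-1.698, -1.383).
Then the next iterate is (a, b)₁ = (-1.198, 0.617).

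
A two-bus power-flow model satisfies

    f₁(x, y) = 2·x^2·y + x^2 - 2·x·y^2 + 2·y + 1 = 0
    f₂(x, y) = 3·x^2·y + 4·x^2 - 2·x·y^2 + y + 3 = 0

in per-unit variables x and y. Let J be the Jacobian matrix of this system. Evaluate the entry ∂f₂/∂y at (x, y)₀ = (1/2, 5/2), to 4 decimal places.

-3.2500

∂f₂/∂y = 3·x^2 - 4·x·y + 1.
At (1/2, 5/2) this is -3.2500.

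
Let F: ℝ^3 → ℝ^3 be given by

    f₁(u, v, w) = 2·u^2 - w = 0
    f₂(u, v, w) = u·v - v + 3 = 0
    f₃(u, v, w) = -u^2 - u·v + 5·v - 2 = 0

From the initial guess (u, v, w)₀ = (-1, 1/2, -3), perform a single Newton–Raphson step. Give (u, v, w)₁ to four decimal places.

(-3.0000, 1.0000, 10.0000)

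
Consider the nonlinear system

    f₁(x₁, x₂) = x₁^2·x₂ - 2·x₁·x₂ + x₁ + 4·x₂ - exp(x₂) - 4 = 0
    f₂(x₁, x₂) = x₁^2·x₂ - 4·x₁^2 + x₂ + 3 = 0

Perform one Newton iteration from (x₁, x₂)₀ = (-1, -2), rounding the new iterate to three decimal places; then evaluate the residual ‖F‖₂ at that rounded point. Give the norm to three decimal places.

1.202

At (-1, -2): F = (-19.13534, -5.000).
Jacobian J = [[2·x₁·x₂ - 2·x₂ + 1, x₁^2 - 2·x₁ - exp(x₂) + 4], [2·x₁·x₂ - 8·x₁, x₁^2 + 1]].
At the point, J = [[9.000, 6.86466], [12.000, 2.000]] (det J = -64.37598).
Solving J·Δ = −F gives Δ = (-0.061, 2.868).
Then the next iterate is (x₁, x₂)₁ = (-1.061, 0.868).
Re-evaluating at (-1.061, 0.868): F = (-1.15212, 0.34224), so ‖F‖₂ = 1.202.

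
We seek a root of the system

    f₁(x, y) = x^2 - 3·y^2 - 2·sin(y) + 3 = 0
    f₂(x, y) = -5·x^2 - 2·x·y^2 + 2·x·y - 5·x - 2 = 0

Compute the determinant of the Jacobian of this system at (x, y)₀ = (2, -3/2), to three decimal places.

351.902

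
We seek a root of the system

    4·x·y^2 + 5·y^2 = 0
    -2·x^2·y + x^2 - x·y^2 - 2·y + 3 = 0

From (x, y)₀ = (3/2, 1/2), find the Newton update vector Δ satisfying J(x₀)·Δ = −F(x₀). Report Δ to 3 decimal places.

(-7.595, 0.440)

At (3/2, 1/2): F = (2.750, 1.625).
Jacobian J = [[4·y^2, 8·x·y + 10·y], [-4·x·y + 2·x - y^2, -2·x^2 - 2·x·y - 2]].
At the point, J = [[1.000, 11.000], [-0.250, -8.000]] (det J = -5.250).
Solving J·Δ = −F gives Δ = (-7.595, 0.440).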